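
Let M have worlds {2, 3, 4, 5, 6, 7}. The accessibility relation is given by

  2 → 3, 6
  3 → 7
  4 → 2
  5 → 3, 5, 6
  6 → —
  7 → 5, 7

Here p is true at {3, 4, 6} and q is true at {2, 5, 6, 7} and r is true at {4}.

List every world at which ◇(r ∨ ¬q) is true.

2: successors {3, 6}; r ∨ ¬q there: 3:T, 6:F. ✓
3: successors {7}; r ∨ ¬q there: 7:F. ✗
4: successors {2}; r ∨ ¬q there: 2:F. ✗
5: successors {3, 5, 6}; r ∨ ¬q there: 3:T, 5:F, 6:F. ✓
6: no successors, so ◇(r ∨ ¬q) fails. ✗
7: successors {5, 7}; r ∨ ¬q there: 5:F, 7:F. ✗

{2, 5}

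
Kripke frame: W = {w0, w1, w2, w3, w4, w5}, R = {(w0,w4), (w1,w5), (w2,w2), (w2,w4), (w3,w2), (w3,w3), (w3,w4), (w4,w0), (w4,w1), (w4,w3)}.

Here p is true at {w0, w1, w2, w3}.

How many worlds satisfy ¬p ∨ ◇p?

w0: ¬p is F, ◇p is F. ✗
w1: ¬p is F, ◇p is F. ✗
w2: ¬p is F, ◇p is T. ✓
w3: ¬p is F, ◇p is T. ✓
w4: ¬p is T, ◇p is T. ✓
w5: ¬p is T, ◇p is F. ✓
Satisfying worlds: {w2, w3, w4, w5}.

4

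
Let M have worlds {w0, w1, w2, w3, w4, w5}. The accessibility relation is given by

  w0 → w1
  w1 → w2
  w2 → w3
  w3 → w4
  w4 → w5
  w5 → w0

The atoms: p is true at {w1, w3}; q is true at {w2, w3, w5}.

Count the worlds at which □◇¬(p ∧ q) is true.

5

w0: successors {w1}; ◇¬(p ∧ q) there: w1:T. ✓
w1: successors {w2}; ◇¬(p ∧ q) there: w2:F. ✗
w2: successors {w3}; ◇¬(p ∧ q) there: w3:T. ✓
w3: successors {w4}; ◇¬(p ∧ q) there: w4:T. ✓
w4: successors {w5}; ◇¬(p ∧ q) there: w5:T. ✓
w5: successors {w0}; ◇¬(p ∧ q) there: w0:T. ✓
Satisfying worlds: {w0, w2, w3, w4, w5}.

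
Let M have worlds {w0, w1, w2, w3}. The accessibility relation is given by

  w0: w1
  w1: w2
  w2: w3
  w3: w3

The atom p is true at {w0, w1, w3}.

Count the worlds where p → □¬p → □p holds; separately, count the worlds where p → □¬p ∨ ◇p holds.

3 and 4

For p → □¬p → □p:
w0: p is T, □¬p → □p is T. ✓
w1: p is T, □¬p → □p is F. ✗
w2: p is F, □¬p → □p is T. ✓
w3: p is T, □¬p → □p is T. ✓
— 3 worlds.
For p → □¬p ∨ ◇p:
w0: p is T, □¬p ∨ ◇p is T. ✓
w1: p is T, □¬p ∨ ◇p is T. ✓
w2: p is F, □¬p ∨ ◇p is T. ✓
w3: p is T, □¬p ∨ ◇p is T. ✓
— 4 worlds.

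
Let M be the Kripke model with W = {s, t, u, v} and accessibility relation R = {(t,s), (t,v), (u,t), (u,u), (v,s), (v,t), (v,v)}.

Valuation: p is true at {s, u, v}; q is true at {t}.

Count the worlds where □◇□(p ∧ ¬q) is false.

s: no successors, so □◇□(p ∧ ¬q) holds vacuously. ✓
t: successors {s, v}; ◇□(p ∧ ¬q) there: s:F, v:T. ✗
u: successors {t, u}; ◇□(p ∧ ¬q) there: t:T, u:T. ✓
v: successors {s, t, v}; ◇□(p ∧ ¬q) there: s:F, t:T, v:T. ✗
Satisfying worlds: {s, u}.
So □◇□(p ∧ ¬q) fails at the other 2 worlds.

2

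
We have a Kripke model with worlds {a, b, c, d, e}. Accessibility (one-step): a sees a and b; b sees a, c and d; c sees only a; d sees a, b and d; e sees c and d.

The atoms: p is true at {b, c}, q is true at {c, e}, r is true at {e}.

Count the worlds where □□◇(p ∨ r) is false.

a: successors {a, b}; □◇(p ∨ r) there: a:T, b:F. ✗
b: successors {a, c, d}; □◇(p ∨ r) there: a:T, c:T, d:T. ✓
c: successors {a}; □◇(p ∨ r) there: a:T. ✓
d: successors {a, b, d}; □◇(p ∨ r) there: a:T, b:F, d:T. ✗
e: successors {c, d}; □◇(p ∨ r) there: c:T, d:T. ✓
Satisfying worlds: {b, c, e}.
So □□◇(p ∨ r) fails at the other 2 worlds.

2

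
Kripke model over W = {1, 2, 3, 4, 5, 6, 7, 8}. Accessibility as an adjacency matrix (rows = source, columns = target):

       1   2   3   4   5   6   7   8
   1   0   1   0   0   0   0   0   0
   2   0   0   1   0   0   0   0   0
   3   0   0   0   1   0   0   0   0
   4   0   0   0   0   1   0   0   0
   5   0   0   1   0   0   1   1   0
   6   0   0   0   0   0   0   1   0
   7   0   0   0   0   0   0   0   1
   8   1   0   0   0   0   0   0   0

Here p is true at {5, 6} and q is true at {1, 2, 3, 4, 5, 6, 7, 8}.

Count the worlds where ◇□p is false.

7

1: successors {2}; □p there: 2:F. ✗
2: successors {3}; □p there: 3:F. ✗
3: successors {4}; □p there: 4:T. ✓
4: successors {5}; □p there: 5:F. ✗
5: successors {3, 6, 7}; □p there: 3:F, 6:F, 7:F. ✗
6: successors {7}; □p there: 7:F. ✗
7: successors {8}; □p there: 8:F. ✗
8: successors {1}; □p there: 1:F. ✗
Satisfying worlds: {3}.
So ◇□p fails at the other 7 worlds.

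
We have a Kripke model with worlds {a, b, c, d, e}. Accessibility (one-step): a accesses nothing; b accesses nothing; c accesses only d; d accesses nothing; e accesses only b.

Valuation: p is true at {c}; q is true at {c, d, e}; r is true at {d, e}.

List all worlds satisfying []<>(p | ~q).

a: no successors, so []<>(p | ~q) holds vacuously. ✓
b: no successors, so []<>(p | ~q) holds vacuously. ✓
c: successors {d}; <>(p | ~q) there: d:F. ✗
d: no successors, so []<>(p | ~q) holds vacuously. ✓
e: successors {b}; <>(p | ~q) there: b:F. ✗

{a, b, d}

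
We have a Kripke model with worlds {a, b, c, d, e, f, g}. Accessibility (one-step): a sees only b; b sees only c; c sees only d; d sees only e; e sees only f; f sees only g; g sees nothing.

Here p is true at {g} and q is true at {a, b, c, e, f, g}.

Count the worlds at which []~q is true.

a: successors {b}; ~q there: b:F. ✗
b: successors {c}; ~q there: c:F. ✗
c: successors {d}; ~q there: d:T. ✓
d: successors {e}; ~q there: e:F. ✗
e: successors {f}; ~q there: f:F. ✗
f: successors {g}; ~q there: g:F. ✗
g: no successors, so []~q holds vacuously. ✓
Satisfying worlds: {c, g}.

2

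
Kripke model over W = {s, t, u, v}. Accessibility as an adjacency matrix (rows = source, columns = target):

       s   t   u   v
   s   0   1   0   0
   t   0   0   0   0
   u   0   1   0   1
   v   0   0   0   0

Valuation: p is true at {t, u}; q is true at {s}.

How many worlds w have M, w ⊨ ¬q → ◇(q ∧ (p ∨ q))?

s: ¬q is F, ◇(q ∧ (p ∨ q)) is F. ✓
t: ¬q is T, ◇(q ∧ (p ∨ q)) is F. ✗
u: ¬q is T, ◇(q ∧ (p ∨ q)) is F. ✗
v: ¬q is T, ◇(q ∧ (p ∨ q)) is F. ✗
Satisfying worlds: {s}.

1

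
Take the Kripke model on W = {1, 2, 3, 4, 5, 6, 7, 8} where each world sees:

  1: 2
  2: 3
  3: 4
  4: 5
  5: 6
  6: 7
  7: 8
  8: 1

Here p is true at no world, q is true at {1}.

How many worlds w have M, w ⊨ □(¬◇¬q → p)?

1: successors {2}; ¬◇¬q → p there: 2:T. ✓
2: successors {3}; ¬◇¬q → p there: 3:T. ✓
3: successors {4}; ¬◇¬q → p there: 4:T. ✓
4: successors {5}; ¬◇¬q → p there: 5:T. ✓
5: successors {6}; ¬◇¬q → p there: 6:T. ✓
6: successors {7}; ¬◇¬q → p there: 7:T. ✓
7: successors {8}; ¬◇¬q → p there: 8:F. ✗
8: successors {1}; ¬◇¬q → p there: 1:T. ✓
Satisfying worlds: {1, 2, 3, 4, 5, 6, 8}.

7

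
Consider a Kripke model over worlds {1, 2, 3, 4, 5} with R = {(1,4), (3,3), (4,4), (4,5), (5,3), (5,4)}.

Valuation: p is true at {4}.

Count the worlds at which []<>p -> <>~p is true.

3

1: []<>p is T, <>~p is F. ✗
2: []<>p is T, <>~p is F. ✗
3: []<>p is F, <>~p is T. ✓
4: []<>p is T, <>~p is T. ✓
5: []<>p is F, <>~p is T. ✓
Satisfying worlds: {3, 4, 5}.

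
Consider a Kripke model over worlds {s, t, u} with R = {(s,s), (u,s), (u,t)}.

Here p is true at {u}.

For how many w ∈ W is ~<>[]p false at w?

s: <>[]p is F. ✓
t: <>[]p is F. ✓
u: <>[]p is T. ✗
Satisfying worlds: {s, t}.
So ~<>[]p fails at the other 1 world.

1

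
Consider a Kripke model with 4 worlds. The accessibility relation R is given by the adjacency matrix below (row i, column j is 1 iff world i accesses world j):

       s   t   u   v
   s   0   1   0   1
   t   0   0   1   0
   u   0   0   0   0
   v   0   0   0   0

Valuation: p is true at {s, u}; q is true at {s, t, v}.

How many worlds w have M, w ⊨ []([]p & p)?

s: successors {t, v}; []p & p there: t:F, v:F. ✗
t: successors {u}; []p & p there: u:T. ✓
u: no successors, so []([]p & p) holds vacuously. ✓
v: no successors, so []([]p & p) holds vacuously. ✓
Satisfying worlds: {t, u, v}.

3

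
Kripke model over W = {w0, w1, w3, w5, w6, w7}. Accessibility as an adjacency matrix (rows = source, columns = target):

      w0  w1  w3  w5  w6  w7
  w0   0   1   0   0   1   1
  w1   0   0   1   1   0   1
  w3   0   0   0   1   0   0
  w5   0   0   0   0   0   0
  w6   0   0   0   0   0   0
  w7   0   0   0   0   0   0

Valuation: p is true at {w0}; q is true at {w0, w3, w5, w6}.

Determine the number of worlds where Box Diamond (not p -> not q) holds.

w0: successors {w1, w6, w7}; Diamond (not p -> not q) there: w1:T, w6:F, w7:F. ✗
w1: successors {w3, w5, w7}; Diamond (not p -> not q) there: w3:F, w5:F, w7:F. ✗
w3: successors {w5}; Diamond (not p -> not q) there: w5:F. ✗
w5: no successors, so Box Diamond (not p -> not q) holds vacuously. ✓
w6: no successors, so Box Diamond (not p -> not q) holds vacuously. ✓
w7: no successors, so Box Diamond (not p -> not q) holds vacuously. ✓
Satisfying worlds: {w5, w6, w7}.

3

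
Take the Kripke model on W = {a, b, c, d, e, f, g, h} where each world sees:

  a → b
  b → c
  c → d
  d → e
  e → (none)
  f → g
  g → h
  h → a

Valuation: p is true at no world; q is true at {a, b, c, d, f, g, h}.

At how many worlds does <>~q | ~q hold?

2

a: <>~q is F, ~q is F. ✗
b: <>~q is F, ~q is F. ✗
c: <>~q is F, ~q is F. ✗
d: <>~q is T, ~q is F. ✓
e: <>~q is F, ~q is T. ✓
f: <>~q is F, ~q is F. ✗
g: <>~q is F, ~q is F. ✗
h: <>~q is F, ~q is F. ✗
Satisfying worlds: {d, e}.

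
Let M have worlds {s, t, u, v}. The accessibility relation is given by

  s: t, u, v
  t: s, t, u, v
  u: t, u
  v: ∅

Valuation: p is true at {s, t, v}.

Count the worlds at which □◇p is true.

2

s: successors {t, u, v}; ◇p there: t:T, u:T, v:F. ✗
t: successors {s, t, u, v}; ◇p there: s:T, t:T, u:T, v:F. ✗
u: successors {t, u}; ◇p there: t:T, u:T. ✓
v: no successors, so □◇p holds vacuously. ✓
Satisfying worlds: {u, v}.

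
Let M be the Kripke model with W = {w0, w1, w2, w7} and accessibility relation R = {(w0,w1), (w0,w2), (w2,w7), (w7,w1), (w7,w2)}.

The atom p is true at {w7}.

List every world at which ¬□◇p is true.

{w0, w2, w7}

w0: □◇p is F. ✓
w1: □◇p is T. ✗
w2: □◇p is F. ✓
w7: □◇p is F. ✓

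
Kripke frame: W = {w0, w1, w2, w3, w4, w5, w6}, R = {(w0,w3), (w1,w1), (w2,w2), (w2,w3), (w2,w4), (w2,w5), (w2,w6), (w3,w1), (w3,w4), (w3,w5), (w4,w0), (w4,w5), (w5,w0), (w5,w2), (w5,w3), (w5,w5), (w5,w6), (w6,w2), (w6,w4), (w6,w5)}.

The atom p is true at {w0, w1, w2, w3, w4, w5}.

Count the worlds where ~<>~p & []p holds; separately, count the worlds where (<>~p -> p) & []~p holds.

5 and 0

For ~<>~p & []p:
w0: ~<>~p is T, []p is T. ✓
w1: ~<>~p is T, []p is T. ✓
w2: ~<>~p is F, []p is F. ✗
w3: ~<>~p is T, []p is T. ✓
w4: ~<>~p is T, []p is T. ✓
w5: ~<>~p is F, []p is F. ✗
w6: ~<>~p is T, []p is T. ✓
— 5 worlds.
For (<>~p -> p) & []~p:
w0: <>~p -> p is T, []~p is F. ✗
w1: <>~p -> p is T, []~p is F. ✗
w2: <>~p -> p is T, []~p is F. ✗
w3: <>~p -> p is T, []~p is F. ✗
w4: <>~p -> p is T, []~p is F. ✗
w5: <>~p -> p is T, []~p is F. ✗
w6: <>~p -> p is T, []~p is F. ✗
— 0 worlds.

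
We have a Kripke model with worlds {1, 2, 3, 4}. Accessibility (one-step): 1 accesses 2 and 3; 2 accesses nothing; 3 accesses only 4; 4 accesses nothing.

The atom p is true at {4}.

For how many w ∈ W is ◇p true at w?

1

1: successors {2, 3}; p there: 2:F, 3:F. ✗
2: no successors, so ◇p fails. ✗
3: successors {4}; p there: 4:T. ✓
4: no successors, so ◇p fails. ✗
Satisfying worlds: {3}.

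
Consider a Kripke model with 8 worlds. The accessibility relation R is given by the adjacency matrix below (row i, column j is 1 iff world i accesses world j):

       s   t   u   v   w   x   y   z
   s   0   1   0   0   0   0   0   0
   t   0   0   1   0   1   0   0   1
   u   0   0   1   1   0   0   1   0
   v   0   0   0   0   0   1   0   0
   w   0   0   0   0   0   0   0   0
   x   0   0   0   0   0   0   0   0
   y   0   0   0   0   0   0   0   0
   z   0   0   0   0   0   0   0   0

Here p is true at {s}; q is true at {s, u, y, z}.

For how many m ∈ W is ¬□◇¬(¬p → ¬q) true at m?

s: □◇¬(¬p → ¬q) is T. ✗
t: □◇¬(¬p → ¬q) is F. ✓
u: □◇¬(¬p → ¬q) is F. ✓
v: □◇¬(¬p → ¬q) is F. ✓
w: □◇¬(¬p → ¬q) is T. ✗
x: □◇¬(¬p → ¬q) is T. ✗
y: □◇¬(¬p → ¬q) is T. ✗
z: □◇¬(¬p → ¬q) is T. ✗
Satisfying worlds: {t, u, v}.

3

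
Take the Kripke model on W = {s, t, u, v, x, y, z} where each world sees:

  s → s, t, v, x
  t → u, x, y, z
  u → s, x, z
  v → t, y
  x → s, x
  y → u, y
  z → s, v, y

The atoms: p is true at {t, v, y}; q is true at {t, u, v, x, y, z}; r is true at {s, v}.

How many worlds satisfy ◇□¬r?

s: successors {s, t, v, x}; □¬r there: s:F, t:T, v:T, x:F. ✓
t: successors {u, x, y, z}; □¬r there: u:F, x:F, y:T, z:F. ✓
u: successors {s, x, z}; □¬r there: s:F, x:F, z:F. ✗
v: successors {t, y}; □¬r there: t:T, y:T. ✓
x: successors {s, x}; □¬r there: s:F, x:F. ✗
y: successors {u, y}; □¬r there: u:F, y:T. ✓
z: successors {s, v, y}; □¬r there: s:F, v:T, y:T. ✓
Satisfying worlds: {s, t, v, y, z}.

5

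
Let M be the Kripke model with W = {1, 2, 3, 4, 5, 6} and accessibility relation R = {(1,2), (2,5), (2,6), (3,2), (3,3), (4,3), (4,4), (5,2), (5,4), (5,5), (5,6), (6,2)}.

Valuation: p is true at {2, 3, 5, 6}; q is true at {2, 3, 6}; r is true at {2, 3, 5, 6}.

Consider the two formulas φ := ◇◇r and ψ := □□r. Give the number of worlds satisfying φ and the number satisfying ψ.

6 and 3

For ◇◇r:
1: successors {2}; ◇r there: 2:T. ✓
2: successors {5, 6}; ◇r there: 5:T, 6:T. ✓
3: successors {2, 3}; ◇r there: 2:T, 3:T. ✓
4: successors {3, 4}; ◇r there: 3:T, 4:T. ✓
5: successors {2, 4, 5, 6}; ◇r there: 2:T, 4:T, 5:T, 6:T. ✓
6: successors {2}; ◇r there: 2:T. ✓
— 6 worlds.
For □□r:
1: successors {2}; □r there: 2:T. ✓
2: successors {5, 6}; □r there: 5:F, 6:T. ✗
3: successors {2, 3}; □r there: 2:T, 3:T. ✓
4: successors {3, 4}; □r there: 3:T, 4:F. ✗
5: successors {2, 4, 5, 6}; □r there: 2:T, 4:F, 5:F, 6:T. ✗
6: successors {2}; □r there: 2:T. ✓
— 3 worlds.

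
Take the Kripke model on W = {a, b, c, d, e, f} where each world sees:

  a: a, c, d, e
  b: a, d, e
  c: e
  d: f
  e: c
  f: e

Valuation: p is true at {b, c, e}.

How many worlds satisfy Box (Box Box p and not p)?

1

a: successors {a, c, d, e}; Box Box p and not p there: a:F, c:F, d:T, e:F. ✗
b: successors {a, d, e}; Box Box p and not p there: a:F, d:T, e:F. ✗
c: successors {e}; Box Box p and not p there: e:F. ✗
d: successors {f}; Box Box p and not p there: f:T. ✓
e: successors {c}; Box Box p and not p there: c:F. ✗
f: successors {e}; Box Box p and not p there: e:F. ✗
Satisfying worlds: {d}.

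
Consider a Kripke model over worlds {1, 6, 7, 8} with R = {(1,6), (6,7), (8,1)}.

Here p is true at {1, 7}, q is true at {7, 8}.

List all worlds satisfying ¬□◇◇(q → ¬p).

1: □◇◇(q → ¬p) is F. ✓
6: □◇◇(q → ¬p) is F. ✓
7: □◇◇(q → ¬p) is T. ✗
8: □◇◇(q → ¬p) is F. ✓

{1, 6, 8}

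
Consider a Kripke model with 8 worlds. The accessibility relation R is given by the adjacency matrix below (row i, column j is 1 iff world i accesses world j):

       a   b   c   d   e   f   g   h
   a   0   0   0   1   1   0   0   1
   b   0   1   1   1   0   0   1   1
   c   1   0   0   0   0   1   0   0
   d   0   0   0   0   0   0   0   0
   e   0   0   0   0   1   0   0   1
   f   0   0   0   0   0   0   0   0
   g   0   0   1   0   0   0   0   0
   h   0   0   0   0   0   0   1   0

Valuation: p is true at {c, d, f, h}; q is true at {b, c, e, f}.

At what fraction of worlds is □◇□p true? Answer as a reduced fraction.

3/8

a: successors {d, e, h}; ◇□p there: d:F, e:F, h:T. ✗
b: successors {b, c, d, g, h}; ◇□p there: b:T, c:T, d:F, g:F, h:T. ✗
c: successors {a, f}; ◇□p there: a:T, f:F. ✗
d: no successors, so □◇□p holds vacuously. ✓
e: successors {e, h}; ◇□p there: e:F, h:T. ✗
f: no successors, so □◇□p holds vacuously. ✓
g: successors {c}; ◇□p there: c:T. ✓
h: successors {g}; ◇□p there: g:F. ✗
That's 3 of 8 worlds, so 3/8.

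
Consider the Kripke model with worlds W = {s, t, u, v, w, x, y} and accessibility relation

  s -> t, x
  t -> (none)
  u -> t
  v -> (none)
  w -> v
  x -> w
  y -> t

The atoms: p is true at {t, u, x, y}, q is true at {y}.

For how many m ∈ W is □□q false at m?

s: successors {t, x}; □q there: t:T, x:F. ✗
t: no successors, so □□q holds vacuously. ✓
u: successors {t}; □q there: t:T. ✓
v: no successors, so □□q holds vacuously. ✓
w: successors {v}; □q there: v:T. ✓
x: successors {w}; □q there: w:F. ✗
y: successors {t}; □q there: t:T. ✓
Satisfying worlds: {t, u, v, w, y}.
So □□q fails at the other 2 worlds.

2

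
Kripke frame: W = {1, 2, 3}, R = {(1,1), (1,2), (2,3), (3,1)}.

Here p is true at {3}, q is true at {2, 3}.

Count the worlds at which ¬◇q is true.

1: ◇q is T. ✗
2: ◇q is T. ✗
3: ◇q is F. ✓
Satisfying worlds: {3}.

1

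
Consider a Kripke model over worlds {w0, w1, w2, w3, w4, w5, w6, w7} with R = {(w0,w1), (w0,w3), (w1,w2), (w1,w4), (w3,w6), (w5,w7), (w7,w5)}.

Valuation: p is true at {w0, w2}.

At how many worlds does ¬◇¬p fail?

w0: ◇¬p is T. ✗
w1: ◇¬p is T. ✗
w2: ◇¬p is F. ✓
w3: ◇¬p is T. ✗
w4: ◇¬p is F. ✓
w5: ◇¬p is T. ✗
w6: ◇¬p is F. ✓
w7: ◇¬p is T. ✗
Satisfying worlds: {w2, w4, w6}.
So ¬◇¬p fails at the other 5 worlds.

5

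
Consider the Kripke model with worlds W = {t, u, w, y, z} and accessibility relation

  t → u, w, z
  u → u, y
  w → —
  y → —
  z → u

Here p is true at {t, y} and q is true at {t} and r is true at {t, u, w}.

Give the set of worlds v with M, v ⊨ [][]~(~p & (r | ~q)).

{w, y}

t: successors {u, w, z}; []~(~p & (r | ~q)) there: u:F, w:T, z:F. ✗
u: successors {u, y}; []~(~p & (r | ~q)) there: u:F, y:T. ✗
w: no successors, so [][]~(~p & (r | ~q)) holds vacuously. ✓
y: no successors, so [][]~(~p & (r | ~q)) holds vacuously. ✓
z: successors {u}; []~(~p & (r | ~q)) there: u:F. ✗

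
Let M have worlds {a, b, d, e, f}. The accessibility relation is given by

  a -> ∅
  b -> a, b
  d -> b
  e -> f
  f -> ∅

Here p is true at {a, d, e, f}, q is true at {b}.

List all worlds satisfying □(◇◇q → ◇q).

a: no successors, so □(◇◇q → ◇q) holds vacuously. ✓
b: successors {a, b}; ◇◇q → ◇q there: a:T, b:T. ✓
d: successors {b}; ◇◇q → ◇q there: b:T. ✓
e: successors {f}; ◇◇q → ◇q there: f:T. ✓
f: no successors, so □(◇◇q → ◇q) holds vacuously. ✓

{a, b, d, e, f}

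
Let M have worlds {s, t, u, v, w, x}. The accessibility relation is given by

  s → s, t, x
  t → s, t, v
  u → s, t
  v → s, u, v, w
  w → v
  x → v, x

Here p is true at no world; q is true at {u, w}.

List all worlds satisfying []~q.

{s, t, u, w, x}

s: successors {s, t, x}; ~q there: s:T, t:T, x:T. ✓
t: successors {s, t, v}; ~q there: s:T, t:T, v:T. ✓
u: successors {s, t}; ~q there: s:T, t:T. ✓
v: successors {s, u, v, w}; ~q there: s:T, u:F, v:T, w:F. ✗
w: successors {v}; ~q there: v:T. ✓
x: successors {v, x}; ~q there: v:T, x:T. ✓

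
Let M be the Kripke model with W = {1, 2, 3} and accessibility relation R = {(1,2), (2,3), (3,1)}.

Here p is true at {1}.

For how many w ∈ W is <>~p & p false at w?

2

1: <>~p is T, p is T. ✓
2: <>~p is T, p is F. ✗
3: <>~p is F, p is F. ✗
Satisfying worlds: {1}.
So <>~p & p fails at the other 2 worlds.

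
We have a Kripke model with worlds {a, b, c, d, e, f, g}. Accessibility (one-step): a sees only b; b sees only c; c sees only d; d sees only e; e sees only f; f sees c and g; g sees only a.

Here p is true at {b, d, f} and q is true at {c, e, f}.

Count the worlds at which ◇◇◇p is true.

4

a: successors {b}; ◇◇p there: b:T. ✓
b: successors {c}; ◇◇p there: c:F. ✗
c: successors {d}; ◇◇p there: d:T. ✓
d: successors {e}; ◇◇p there: e:F. ✗
e: successors {f}; ◇◇p there: f:T. ✓
f: successors {c, g}; ◇◇p there: c:F, g:T. ✓
g: successors {a}; ◇◇p there: a:F. ✗
Satisfying worlds: {a, c, e, f}.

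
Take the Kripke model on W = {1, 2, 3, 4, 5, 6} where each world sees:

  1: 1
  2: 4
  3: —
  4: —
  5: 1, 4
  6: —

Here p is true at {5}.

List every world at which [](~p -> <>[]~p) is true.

1: successors {1}; ~p -> <>[]~p there: 1:T. ✓
2: successors {4}; ~p -> <>[]~p there: 4:F. ✗
3: no successors, so [](~p -> <>[]~p) holds vacuously. ✓
4: no successors, so [](~p -> <>[]~p) holds vacuously. ✓
5: successors {1, 4}; ~p -> <>[]~p there: 1:T, 4:F. ✗
6: no successors, so [](~p -> <>[]~p) holds vacuously. ✓

{1, 3, 4, 6}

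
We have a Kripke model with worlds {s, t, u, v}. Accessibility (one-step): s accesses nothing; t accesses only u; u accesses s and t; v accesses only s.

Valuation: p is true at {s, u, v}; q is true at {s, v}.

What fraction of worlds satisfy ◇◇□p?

1/4

s: no successors, so ◇◇□p fails. ✗
t: successors {u}; ◇□p there: u:T. ✓
u: successors {s, t}; ◇□p there: s:F, t:F. ✗
v: successors {s}; ◇□p there: s:F. ✗
That's 1 of 4 worlds, so 1/4.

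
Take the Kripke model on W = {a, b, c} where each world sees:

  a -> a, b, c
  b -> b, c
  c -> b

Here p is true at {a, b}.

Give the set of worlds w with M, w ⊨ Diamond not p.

a: successors {a, b, c}; not p there: a:F, b:F, c:T. ✓
b: successors {b, c}; not p there: b:F, c:T. ✓
c: successors {b}; not p there: b:F. ✗

{a, b}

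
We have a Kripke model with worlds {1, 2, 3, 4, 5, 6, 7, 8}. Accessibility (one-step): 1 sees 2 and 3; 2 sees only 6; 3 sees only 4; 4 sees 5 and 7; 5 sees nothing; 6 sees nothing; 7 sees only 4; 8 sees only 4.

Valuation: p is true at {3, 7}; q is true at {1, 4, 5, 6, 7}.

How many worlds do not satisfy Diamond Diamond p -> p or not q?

0

1: Diamond Diamond p is F, p or not q is F. ✓
2: Diamond Diamond p is F, p or not q is T. ✓
3: Diamond Diamond p is T, p or not q is T. ✓
4: Diamond Diamond p is F, p or not q is F. ✓
5: Diamond Diamond p is F, p or not q is F. ✓
6: Diamond Diamond p is F, p or not q is F. ✓
7: Diamond Diamond p is T, p or not q is T. ✓
8: Diamond Diamond p is T, p or not q is T. ✓
Satisfying worlds: {1, 2, 3, 4, 5, 6, 7, 8}.
So Diamond Diamond p -> p or not q fails at the other 0 worlds.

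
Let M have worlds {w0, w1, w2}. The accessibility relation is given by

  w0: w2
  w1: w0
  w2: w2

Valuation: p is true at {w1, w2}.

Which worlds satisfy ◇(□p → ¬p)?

w0: successors {w2}; □p → ¬p there: w2:F. ✗
w1: successors {w0}; □p → ¬p there: w0:T. ✓
w2: successors {w2}; □p → ¬p there: w2:F. ✗

{w1}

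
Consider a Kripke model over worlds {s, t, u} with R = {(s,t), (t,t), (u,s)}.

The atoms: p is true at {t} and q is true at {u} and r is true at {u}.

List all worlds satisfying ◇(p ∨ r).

s: successors {t}; p ∨ r there: t:T. ✓
t: successors {t}; p ∨ r there: t:T. ✓
u: successors {s}; p ∨ r there: s:F. ✗

{s, t}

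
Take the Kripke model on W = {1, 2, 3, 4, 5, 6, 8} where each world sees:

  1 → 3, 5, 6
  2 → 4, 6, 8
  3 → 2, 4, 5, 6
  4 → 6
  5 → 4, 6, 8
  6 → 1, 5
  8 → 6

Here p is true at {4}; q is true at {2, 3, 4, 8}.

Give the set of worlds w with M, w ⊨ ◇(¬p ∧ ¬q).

{1, 2, 3, 4, 5, 6, 8}

1: successors {3, 5, 6}; ¬p ∧ ¬q there: 3:F, 5:T, 6:T. ✓
2: successors {4, 6, 8}; ¬p ∧ ¬q there: 4:F, 6:T, 8:F. ✓
3: successors {2, 4, 5, 6}; ¬p ∧ ¬q there: 2:F, 4:F, 5:T, 6:T. ✓
4: successors {6}; ¬p ∧ ¬q there: 6:T. ✓
5: successors {4, 6, 8}; ¬p ∧ ¬q there: 4:F, 6:T, 8:F. ✓
6: successors {1, 5}; ¬p ∧ ¬q there: 1:T, 5:T. ✓
8: successors {6}; ¬p ∧ ¬q there: 6:T. ✓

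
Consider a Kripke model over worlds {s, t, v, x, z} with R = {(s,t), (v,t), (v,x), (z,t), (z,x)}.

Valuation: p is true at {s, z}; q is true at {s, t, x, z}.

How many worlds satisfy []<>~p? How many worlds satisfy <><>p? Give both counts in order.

For []<>~p:
s: successors {t}; <>~p there: t:F. ✗
t: no successors, so []<>~p holds vacuously. ✓
v: successors {t, x}; <>~p there: t:F, x:F. ✗
x: no successors, so []<>~p holds vacuously. ✓
z: successors {t, x}; <>~p there: t:F, x:F. ✗
— 2 worlds.
For <><>p:
s: successors {t}; <>p there: t:F. ✗
t: no successors, so <><>p fails. ✗
v: successors {t, x}; <>p there: t:F, x:F. ✗
x: no successors, so <><>p fails. ✗
z: successors {t, x}; <>p there: t:F, x:F. ✗
— 0 worlds.

2 and 0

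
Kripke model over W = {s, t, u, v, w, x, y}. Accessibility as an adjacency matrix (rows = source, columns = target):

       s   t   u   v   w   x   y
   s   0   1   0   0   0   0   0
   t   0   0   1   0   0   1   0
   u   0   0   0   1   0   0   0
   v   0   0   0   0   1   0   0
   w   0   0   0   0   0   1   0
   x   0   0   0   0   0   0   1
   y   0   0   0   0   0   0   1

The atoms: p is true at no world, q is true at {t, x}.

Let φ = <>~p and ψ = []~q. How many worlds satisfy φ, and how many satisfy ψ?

For <>~p:
s: successors {t}; ~p there: t:T. ✓
t: successors {u, x}; ~p there: u:T, x:T. ✓
u: successors {v}; ~p there: v:T. ✓
v: successors {w}; ~p there: w:T. ✓
w: successors {x}; ~p there: x:T. ✓
x: successors {y}; ~p there: y:T. ✓
y: successors {y}; ~p there: y:T. ✓
— 7 worlds.
For []~q:
s: successors {t}; ~q there: t:F. ✗
t: successors {u, x}; ~q there: u:T, x:F. ✗
u: successors {v}; ~q there: v:T. ✓
v: successors {w}; ~q there: w:T. ✓
w: successors {x}; ~q there: x:F. ✗
x: successors {y}; ~q there: y:T. ✓
y: successors {y}; ~q there: y:T. ✓
— 4 worlds.

7 and 4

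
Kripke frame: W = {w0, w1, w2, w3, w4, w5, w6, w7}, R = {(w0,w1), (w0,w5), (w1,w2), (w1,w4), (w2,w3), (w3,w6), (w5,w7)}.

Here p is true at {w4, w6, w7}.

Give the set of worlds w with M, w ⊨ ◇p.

w0: successors {w1, w5}; p there: w1:F, w5:F. ✗
w1: successors {w2, w4}; p there: w2:F, w4:T. ✓
w2: successors {w3}; p there: w3:F. ✗
w3: successors {w6}; p there: w6:T. ✓
w4: no successors, so ◇p fails. ✗
w5: successors {w7}; p there: w7:T. ✓
w6: no successors, so ◇p fails. ✗
w7: no successors, so ◇p fails. ✗

{w1, w3, w5}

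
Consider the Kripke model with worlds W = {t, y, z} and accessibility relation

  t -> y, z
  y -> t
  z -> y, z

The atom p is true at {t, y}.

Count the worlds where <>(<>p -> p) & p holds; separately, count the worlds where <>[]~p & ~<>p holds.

For <>(<>p -> p) & p:
t: <>(<>p -> p) is T, p is T. ✓
y: <>(<>p -> p) is T, p is T. ✓
z: <>(<>p -> p) is T, p is F. ✗
— 2 worlds.
For <>[]~p & ~<>p:
t: <>[]~p is F, ~<>p is F. ✗
y: <>[]~p is F, ~<>p is F. ✗
z: <>[]~p is F, ~<>p is F. ✗
— 0 worlds.

2 and 0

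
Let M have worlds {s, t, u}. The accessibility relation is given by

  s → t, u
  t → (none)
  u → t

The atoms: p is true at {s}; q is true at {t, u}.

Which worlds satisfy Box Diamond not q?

s: successors {t, u}; Diamond not q there: t:F, u:F. ✗
t: no successors, so Box Diamond not q holds vacuously. ✓
u: successors {t}; Diamond not q there: t:F. ✗

{t}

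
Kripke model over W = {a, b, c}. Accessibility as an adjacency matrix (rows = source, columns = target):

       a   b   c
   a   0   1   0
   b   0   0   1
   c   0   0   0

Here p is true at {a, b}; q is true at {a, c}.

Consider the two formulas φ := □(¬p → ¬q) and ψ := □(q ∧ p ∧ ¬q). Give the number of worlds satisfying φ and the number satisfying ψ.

For □(¬p → ¬q):
a: successors {b}; ¬p → ¬q there: b:T. ✓
b: successors {c}; ¬p → ¬q there: c:F. ✗
c: no successors, so □(¬p → ¬q) holds vacuously. ✓
— 2 worlds.
For □(q ∧ p ∧ ¬q):
a: successors {b}; q ∧ p ∧ ¬q there: b:F. ✗
b: successors {c}; q ∧ p ∧ ¬q there: c:F. ✗
c: no successors, so □(q ∧ p ∧ ¬q) holds vacuously. ✓
— 1 world.

2 and 1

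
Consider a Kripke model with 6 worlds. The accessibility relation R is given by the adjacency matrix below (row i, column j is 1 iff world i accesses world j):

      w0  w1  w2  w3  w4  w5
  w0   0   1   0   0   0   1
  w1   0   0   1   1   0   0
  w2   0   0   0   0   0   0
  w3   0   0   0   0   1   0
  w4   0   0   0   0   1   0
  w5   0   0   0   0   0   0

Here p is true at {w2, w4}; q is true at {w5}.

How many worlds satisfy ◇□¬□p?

2

w0: successors {w1, w5}; □¬□p there: w1:F, w5:T. ✓
w1: successors {w2, w3}; □¬□p there: w2:T, w3:F. ✓
w2: no successors, so ◇□¬□p fails. ✗
w3: successors {w4}; □¬□p there: w4:F. ✗
w4: successors {w4}; □¬□p there: w4:F. ✗
w5: no successors, so ◇□¬□p fails. ✗
Satisfying worlds: {w0, w1}.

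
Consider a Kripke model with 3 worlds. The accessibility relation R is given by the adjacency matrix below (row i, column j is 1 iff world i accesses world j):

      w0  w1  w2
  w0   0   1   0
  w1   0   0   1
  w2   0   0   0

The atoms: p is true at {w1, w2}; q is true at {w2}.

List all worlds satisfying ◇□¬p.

{w1}

w0: successors {w1}; □¬p there: w1:F. ✗
w1: successors {w2}; □¬p there: w2:T. ✓
w2: no successors, so ◇□¬p fails. ✗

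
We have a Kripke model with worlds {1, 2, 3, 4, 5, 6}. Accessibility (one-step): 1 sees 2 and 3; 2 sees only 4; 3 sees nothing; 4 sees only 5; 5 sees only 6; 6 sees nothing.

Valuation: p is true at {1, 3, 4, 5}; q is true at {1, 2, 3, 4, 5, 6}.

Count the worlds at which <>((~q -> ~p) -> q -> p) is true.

3

1: successors {2, 3}; (~q -> ~p) -> q -> p there: 2:F, 3:T. ✓
2: successors {4}; (~q -> ~p) -> q -> p there: 4:T. ✓
3: no successors, so <>((~q -> ~p) -> q -> p) fails. ✗
4: successors {5}; (~q -> ~p) -> q -> p there: 5:T. ✓
5: successors {6}; (~q -> ~p) -> q -> p there: 6:F. ✗
6: no successors, so <>((~q -> ~p) -> q -> p) fails. ✗
Satisfying worlds: {1, 2, 4}.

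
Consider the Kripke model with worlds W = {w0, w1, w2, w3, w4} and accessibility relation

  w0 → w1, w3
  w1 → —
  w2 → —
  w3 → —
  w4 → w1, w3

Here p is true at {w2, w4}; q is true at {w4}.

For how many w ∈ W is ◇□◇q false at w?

w0: successors {w1, w3}; □◇q there: w1:T, w3:T. ✓
w1: no successors, so ◇□◇q fails. ✗
w2: no successors, so ◇□◇q fails. ✗
w3: no successors, so ◇□◇q fails. ✗
w4: successors {w1, w3}; □◇q there: w1:T, w3:T. ✓
Satisfying worlds: {w0, w4}.
So ◇□◇q fails at the other 3 worlds.

3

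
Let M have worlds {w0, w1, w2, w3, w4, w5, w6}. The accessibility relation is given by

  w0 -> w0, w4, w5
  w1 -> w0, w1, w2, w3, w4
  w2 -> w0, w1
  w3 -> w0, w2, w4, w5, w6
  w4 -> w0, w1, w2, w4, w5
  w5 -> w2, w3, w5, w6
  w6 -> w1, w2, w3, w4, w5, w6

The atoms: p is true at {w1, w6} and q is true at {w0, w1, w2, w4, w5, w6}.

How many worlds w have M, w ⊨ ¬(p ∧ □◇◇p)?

w0: p ∧ □◇◇p is F. ✓
w1: p ∧ □◇◇p is T. ✗
w2: p ∧ □◇◇p is F. ✓
w3: p ∧ □◇◇p is F. ✓
w4: p ∧ □◇◇p is F. ✓
w5: p ∧ □◇◇p is F. ✓
w6: p ∧ □◇◇p is T. ✗
Satisfying worlds: {w0, w2, w3, w4, w5}.

5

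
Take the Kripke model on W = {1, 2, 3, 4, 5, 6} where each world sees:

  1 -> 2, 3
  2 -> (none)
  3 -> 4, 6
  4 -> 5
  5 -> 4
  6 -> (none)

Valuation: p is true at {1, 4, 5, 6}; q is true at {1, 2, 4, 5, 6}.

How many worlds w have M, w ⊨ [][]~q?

1: successors {2, 3}; []~q there: 2:T, 3:F. ✗
2: no successors, so [][]~q holds vacuously. ✓
3: successors {4, 6}; []~q there: 4:F, 6:T. ✗
4: successors {5}; []~q there: 5:F. ✗
5: successors {4}; []~q there: 4:F. ✗
6: no successors, so [][]~q holds vacuously. ✓
Satisfying worlds: {2, 6}.

2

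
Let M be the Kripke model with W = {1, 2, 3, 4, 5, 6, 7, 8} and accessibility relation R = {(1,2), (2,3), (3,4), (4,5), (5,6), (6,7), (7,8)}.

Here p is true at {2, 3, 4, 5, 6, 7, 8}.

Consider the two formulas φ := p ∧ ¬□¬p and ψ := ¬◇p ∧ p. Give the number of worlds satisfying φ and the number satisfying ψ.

6 and 1

For p ∧ ¬□¬p:
1: p is F, ¬□¬p is T. ✗
2: p is T, ¬□¬p is T. ✓
3: p is T, ¬□¬p is T. ✓
4: p is T, ¬□¬p is T. ✓
5: p is T, ¬□¬p is T. ✓
6: p is T, ¬□¬p is T. ✓
7: p is T, ¬□¬p is T. ✓
8: p is T, ¬□¬p is F. ✗
— 6 worlds.
For ¬◇p ∧ p:
1: ¬◇p is F, p is F. ✗
2: ¬◇p is F, p is T. ✗
3: ¬◇p is F, p is T. ✗
4: ¬◇p is F, p is T. ✗
5: ¬◇p is F, p is T. ✗
6: ¬◇p is F, p is T. ✗
7: ¬◇p is F, p is T. ✗
8: ¬◇p is T, p is T. ✓
— 1 world.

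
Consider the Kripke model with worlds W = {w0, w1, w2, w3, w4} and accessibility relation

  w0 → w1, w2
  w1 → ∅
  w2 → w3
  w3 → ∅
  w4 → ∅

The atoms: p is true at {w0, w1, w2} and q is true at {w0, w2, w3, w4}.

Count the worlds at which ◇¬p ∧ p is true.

1

w0: ◇¬p is F, p is T. ✗
w1: ◇¬p is F, p is T. ✗
w2: ◇¬p is T, p is T. ✓
w3: ◇¬p is F, p is F. ✗
w4: ◇¬p is F, p is F. ✗
Satisfying worlds: {w2}.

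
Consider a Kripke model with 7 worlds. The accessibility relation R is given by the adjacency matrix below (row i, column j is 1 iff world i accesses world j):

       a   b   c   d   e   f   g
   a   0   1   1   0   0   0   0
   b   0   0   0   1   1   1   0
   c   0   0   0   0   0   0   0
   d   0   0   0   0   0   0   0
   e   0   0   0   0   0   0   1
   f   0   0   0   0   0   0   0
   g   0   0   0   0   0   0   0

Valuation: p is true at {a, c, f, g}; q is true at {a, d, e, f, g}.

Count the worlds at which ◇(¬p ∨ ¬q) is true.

2

a: successors {b, c}; ¬p ∨ ¬q there: b:T, c:T. ✓
b: successors {d, e, f}; ¬p ∨ ¬q there: d:T, e:T, f:F. ✓
c: no successors, so ◇(¬p ∨ ¬q) fails. ✗
d: no successors, so ◇(¬p ∨ ¬q) fails. ✗
e: successors {g}; ¬p ∨ ¬q there: g:F. ✗
f: no successors, so ◇(¬p ∨ ¬q) fails. ✗
g: no successors, so ◇(¬p ∨ ¬q) fails. ✗
Satisfying worlds: {a, b}.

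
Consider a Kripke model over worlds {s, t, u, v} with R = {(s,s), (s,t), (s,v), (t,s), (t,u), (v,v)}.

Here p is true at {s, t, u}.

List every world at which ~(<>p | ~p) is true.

{u}

s: <>p | ~p is T. ✗
t: <>p | ~p is T. ✗
u: <>p | ~p is F. ✓
v: <>p | ~p is T. ✗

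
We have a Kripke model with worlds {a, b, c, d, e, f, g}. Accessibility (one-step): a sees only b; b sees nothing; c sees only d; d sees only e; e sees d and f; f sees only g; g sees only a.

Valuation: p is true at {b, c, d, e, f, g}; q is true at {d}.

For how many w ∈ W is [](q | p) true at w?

6

a: successors {b}; q | p there: b:T. ✓
b: no successors, so [](q | p) holds vacuously. ✓
c: successors {d}; q | p there: d:T. ✓
d: successors {e}; q | p there: e:T. ✓
e: successors {d, f}; q | p there: d:T, f:T. ✓
f: successors {g}; q | p there: g:T. ✓
g: successors {a}; q | p there: a:F. ✗
Satisfying worlds: {a, b, c, d, e, f}.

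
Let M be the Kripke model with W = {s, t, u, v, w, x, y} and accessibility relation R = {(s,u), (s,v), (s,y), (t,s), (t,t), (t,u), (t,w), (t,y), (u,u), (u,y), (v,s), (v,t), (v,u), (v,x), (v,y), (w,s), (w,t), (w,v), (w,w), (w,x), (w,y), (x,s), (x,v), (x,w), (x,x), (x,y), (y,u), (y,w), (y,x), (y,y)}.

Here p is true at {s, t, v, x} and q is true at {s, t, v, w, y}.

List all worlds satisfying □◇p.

{w, x}

s: successors {u, v, y}; ◇p there: u:F, v:T, y:T. ✗
t: successors {s, t, u, w, y}; ◇p there: s:T, t:T, u:F, w:T, y:T. ✗
u: successors {u, y}; ◇p there: u:F, y:T. ✗
v: successors {s, t, u, x, y}; ◇p there: s:T, t:T, u:F, x:T, y:T. ✗
w: successors {s, t, v, w, x, y}; ◇p there: s:T, t:T, v:T, w:T, x:T, y:T. ✓
x: successors {s, v, w, x, y}; ◇p there: s:T, v:T, w:T, x:T, y:T. ✓
y: successors {u, w, x, y}; ◇p there: u:F, w:T, x:T, y:T. ✗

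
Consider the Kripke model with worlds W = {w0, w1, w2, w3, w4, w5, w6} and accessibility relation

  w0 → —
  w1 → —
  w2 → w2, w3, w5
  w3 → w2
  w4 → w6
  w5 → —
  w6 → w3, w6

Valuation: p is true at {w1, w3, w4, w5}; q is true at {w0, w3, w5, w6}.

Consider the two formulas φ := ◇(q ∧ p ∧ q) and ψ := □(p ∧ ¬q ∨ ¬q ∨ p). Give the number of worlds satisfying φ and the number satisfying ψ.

For ◇(q ∧ p ∧ q):
w0: no successors, so ◇(q ∧ p ∧ q) fails. ✗
w1: no successors, so ◇(q ∧ p ∧ q) fails. ✗
w2: successors {w2, w3, w5}; q ∧ p ∧ q there: w2:F, w3:T, w5:T. ✓
w3: successors {w2}; q ∧ p ∧ q there: w2:F. ✗
w4: successors {w6}; q ∧ p ∧ q there: w6:F. ✗
w5: no successors, so ◇(q ∧ p ∧ q) fails. ✗
w6: successors {w3, w6}; q ∧ p ∧ q there: w3:T, w6:F. ✓
— 2 worlds.
For □(p ∧ ¬q ∨ ¬q ∨ p):
w0: no successors, so □(p ∧ ¬q ∨ ¬q ∨ p) holds vacuously. ✓
w1: no successors, so □(p ∧ ¬q ∨ ¬q ∨ p) holds vacuously. ✓
w2: successors {w2, w3, w5}; p ∧ ¬q ∨ ¬q ∨ p there: w2:T, w3:T, w5:T. ✓
w3: successors {w2}; p ∧ ¬q ∨ ¬q ∨ p there: w2:T. ✓
w4: successors {w6}; p ∧ ¬q ∨ ¬q ∨ p there: w6:F. ✗
w5: no successors, so □(p ∧ ¬q ∨ ¬q ∨ p) holds vacuously. ✓
w6: successors {w3, w6}; p ∧ ¬q ∨ ¬q ∨ p there: w3:T, w6:F. ✗
— 5 worlds.

2 and 5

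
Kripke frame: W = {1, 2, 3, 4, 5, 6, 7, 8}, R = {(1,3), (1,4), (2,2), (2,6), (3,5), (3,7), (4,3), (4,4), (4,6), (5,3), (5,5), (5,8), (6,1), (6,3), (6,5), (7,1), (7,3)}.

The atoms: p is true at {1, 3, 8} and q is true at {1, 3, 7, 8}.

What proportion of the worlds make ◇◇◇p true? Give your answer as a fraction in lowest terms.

7/8

1: successors {3, 4}; ◇◇p there: 3:T, 4:T. ✓
2: successors {2, 6}; ◇◇p there: 2:T, 6:T. ✓
3: successors {5, 7}; ◇◇p there: 5:T, 7:T. ✓
4: successors {3, 4, 6}; ◇◇p there: 3:T, 4:T, 6:T. ✓
5: successors {3, 5, 8}; ◇◇p there: 3:T, 5:T, 8:F. ✓
6: successors {1, 3, 5}; ◇◇p there: 1:T, 3:T, 5:T. ✓
7: successors {1, 3}; ◇◇p there: 1:T, 3:T. ✓
8: no successors, so ◇◇◇p fails. ✗
That's 7 of 8 worlds, so 7/8.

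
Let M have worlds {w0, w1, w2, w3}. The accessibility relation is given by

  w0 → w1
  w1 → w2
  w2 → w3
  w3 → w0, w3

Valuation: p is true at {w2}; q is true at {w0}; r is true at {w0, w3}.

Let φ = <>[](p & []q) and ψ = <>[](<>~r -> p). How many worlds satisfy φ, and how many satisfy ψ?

For <>[](p & []q):
w0: successors {w1}; [](p & []q) there: w1:F. ✗
w1: successors {w2}; [](p & []q) there: w2:F. ✗
w2: successors {w3}; [](p & []q) there: w3:F. ✗
w3: successors {w0, w3}; [](p & []q) there: w0:F, w3:F. ✗
— 0 worlds.
For <>[](<>~r -> p):
w0: successors {w1}; [](<>~r -> p) there: w1:T. ✓
w1: successors {w2}; [](<>~r -> p) there: w2:T. ✓
w2: successors {w3}; [](<>~r -> p) there: w3:F. ✗
w3: successors {w0, w3}; [](<>~r -> p) there: w0:F, w3:F. ✗
— 2 worlds.

0 and 2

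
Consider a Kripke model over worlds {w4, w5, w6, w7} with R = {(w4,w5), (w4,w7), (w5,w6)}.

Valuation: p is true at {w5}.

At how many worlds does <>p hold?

1

w4: successors {w5, w7}; p there: w5:T, w7:F. ✓
w5: successors {w6}; p there: w6:F. ✗
w6: no successors, so <>p fails. ✗
w7: no successors, so <>p fails. ✗
Satisfying worlds: {w4}.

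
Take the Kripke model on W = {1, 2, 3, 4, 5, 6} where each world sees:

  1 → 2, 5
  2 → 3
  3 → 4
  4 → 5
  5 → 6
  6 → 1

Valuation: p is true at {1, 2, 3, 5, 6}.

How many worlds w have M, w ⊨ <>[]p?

5

1: successors {2, 5}; []p there: 2:T, 5:T. ✓
2: successors {3}; []p there: 3:F. ✗
3: successors {4}; []p there: 4:T. ✓
4: successors {5}; []p there: 5:T. ✓
5: successors {6}; []p there: 6:T. ✓
6: successors {1}; []p there: 1:T. ✓
Satisfying worlds: {1, 3, 4, 5, 6}.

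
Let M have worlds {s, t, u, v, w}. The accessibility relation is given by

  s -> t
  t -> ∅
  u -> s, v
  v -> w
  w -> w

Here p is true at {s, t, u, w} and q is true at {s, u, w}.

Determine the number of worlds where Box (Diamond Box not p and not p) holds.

s: successors {t}; Diamond Box not p and not p there: t:F. ✗
t: no successors, so Box (Diamond Box not p and not p) holds vacuously. ✓
u: successors {s, v}; Diamond Box not p and not p there: s:F, v:F. ✗
v: successors {w}; Diamond Box not p and not p there: w:F. ✗
w: successors {w}; Diamond Box not p and not p there: w:F. ✗
Satisfying worlds: {t}.

1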